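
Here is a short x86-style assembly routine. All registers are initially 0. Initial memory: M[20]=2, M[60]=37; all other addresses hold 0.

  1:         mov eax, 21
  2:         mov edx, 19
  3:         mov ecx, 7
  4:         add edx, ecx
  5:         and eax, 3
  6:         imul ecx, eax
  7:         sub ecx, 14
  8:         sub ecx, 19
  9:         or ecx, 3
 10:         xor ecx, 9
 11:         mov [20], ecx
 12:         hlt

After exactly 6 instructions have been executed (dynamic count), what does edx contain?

eax=21
edx=19
ecx=7
edx=19+7=26
eax=21&3=1
ecx=7*1=7
After step 6: edx = 26.

26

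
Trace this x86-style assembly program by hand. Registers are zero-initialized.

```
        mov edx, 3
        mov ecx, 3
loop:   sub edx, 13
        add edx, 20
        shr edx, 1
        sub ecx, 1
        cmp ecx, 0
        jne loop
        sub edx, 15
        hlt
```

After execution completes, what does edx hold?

-9

mov edx, 3 → edx=3
mov ecx, 3 → ecx=3
sub edx, 13 → edx=3-13=-10
add edx, 20 → edx=(-10)+20=10
shr edx, 1 → edx=10>>1=5
sub ecx, 1 → ecx=3-1=2
cmp ecx, 0  (cmp 2,0)
jne loop: taken
sub edx, 13 → edx=5-13=-8
add edx, 20 → edx=(-8)+20=12
shr edx, 1 → edx=12>>1=6
sub ecx, 1 → ecx=2-1=1
cmp ecx, 0  (cmp 1,0)
jne loop: taken
sub edx, 13 → edx=6-13=-7
add edx, 20 → edx=(-7)+20=13
shr edx, 1 → edx=13>>1=6
sub ecx, 1 → ecx=1-1=0
cmp ecx, 0  (cmp 0,0)
jne loop: not taken
sub edx, 15 → edx=6-15=-9
halt.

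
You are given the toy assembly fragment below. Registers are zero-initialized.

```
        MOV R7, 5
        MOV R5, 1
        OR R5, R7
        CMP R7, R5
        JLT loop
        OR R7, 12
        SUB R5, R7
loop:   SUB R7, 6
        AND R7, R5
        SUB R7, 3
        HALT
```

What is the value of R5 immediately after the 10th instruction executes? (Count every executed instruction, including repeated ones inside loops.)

-8

MOV R7, 5 → R7=5
MOV R5, 1 → R5=1
OR R5, R7 → R5=1|5=5
CMP R7, R5  (cmp 5,5)
JLT loop: not taken
OR R7, 12 → R7=5|12=13
SUB R5, R7 → R5=5-13=-8
SUB R7, 6 → R7=13-6=7
AND R7, R5 → R7=7&(-8)=0
SUB R7, 3 → R7=0-3=-3
After step 10: R5 = -8.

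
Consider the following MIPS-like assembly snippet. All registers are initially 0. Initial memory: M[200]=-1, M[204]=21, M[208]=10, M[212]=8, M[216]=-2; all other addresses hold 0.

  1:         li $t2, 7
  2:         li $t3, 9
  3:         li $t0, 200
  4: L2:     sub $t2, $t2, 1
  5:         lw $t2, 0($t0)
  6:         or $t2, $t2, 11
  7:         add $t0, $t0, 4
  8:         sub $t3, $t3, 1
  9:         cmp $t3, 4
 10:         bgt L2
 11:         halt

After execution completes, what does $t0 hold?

after li $t2, 7: $t2=7
after li $t3, 9: $t3=9
after li $t0, 200: $t0=200
after sub $t2, $t2, 1: $t2=7-1=6
after lw $t2, 0($t0): $t2=M[200]=-1
after or $t2, $t2, 11: $t2=(-1)|11=-1
after add $t0, $t0, 4: $t0=200+4=204
after sub $t3, $t3, 1: $t3=9-1=8
cmp $t3, 4  (cmp 8,4)
bgt L2: taken
after sub $t2, $t2, 1: $t2=(-1)-1=-2
after lw $t2, 0($t0): $t2=M[204]=21
after or $t2, $t2, 11: $t2=21|11=31
after add $t0, $t0, 4: $t0=204+4=208
after sub $t3, $t3, 1: $t3=8-1=7
cmp $t3, 4  (cmp 7,4)
bgt L2: taken
after sub $t2, $t2, 1: $t2=31-1=30
after lw $t2, 0($t0): $t2=M[208]=10
after or $t2, $t2, 11: $t2=10|11=11
after add $t0, $t0, 4: $t0=208+4=212
after sub $t3, $t3, 1: $t3=7-1=6
cmp $t3, 4  (cmp 6,4)
bgt L2: taken
after sub $t2, $t2, 1: $t2=11-1=10
after lw $t2, 0($t0): $t2=M[212]=8
after or $t2, $t2, 11: $t2=8|11=11
after add $t0, $t0, 4: $t0=212+4=216
after sub $t3, $t3, 1: $t3=6-1=5
cmp $t3, 4  (cmp 5,4)
bgt L2: taken
after sub $t2, $t2, 1: $t2=11-1=10
after lw $t2, 0($t0): $t2=M[216]=-2
after or $t2, $t2, 11: $t2=(-2)|11=-1
after add $t0, $t0, 4: $t0=216+4=220
after sub $t3, $t3, 1: $t3=5-1=4
cmp $t3, 4  (cmp 4,4)
bgt L2: not taken
halt.

220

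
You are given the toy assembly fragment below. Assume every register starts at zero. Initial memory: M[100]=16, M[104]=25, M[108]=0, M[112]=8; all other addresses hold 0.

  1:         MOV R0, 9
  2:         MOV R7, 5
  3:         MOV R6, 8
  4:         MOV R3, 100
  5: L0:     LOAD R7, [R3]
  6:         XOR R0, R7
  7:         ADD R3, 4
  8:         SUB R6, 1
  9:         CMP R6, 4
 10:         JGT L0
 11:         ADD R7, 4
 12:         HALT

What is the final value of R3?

MOV R0, 9 → R0=9
MOV R7, 5 → R7=5
MOV R6, 8 → R6=8
MOV R3, 100 → R3=100
LOAD R7, [R3] → R7=M[100]=16
XOR R0, R7 → R0=9^16=25
ADD R3, 4 → R3=100+4=104
SUB R6, 1 → R6=8-1=7
CMP R6, 4  (cmp 7,4)
JGT L0: taken
LOAD R7, [R3] → R7=M[104]=25
XOR R0, R7 → R0=25^25=0
ADD R3, 4 → R3=104+4=108
SUB R6, 1 → R6=7-1=6
CMP R6, 4  (cmp 6,4)
JGT L0: taken
LOAD R7, [R3] → R7=M[108]=0
XOR R0, R7 → R0=0^0=0
ADD R3, 4 → R3=108+4=112
SUB R6, 1 → R6=6-1=5
CMP R6, 4  (cmp 5,4)
JGT L0: taken
LOAD R7, [R3] → R7=M[112]=8
XOR R0, R7 → R0=0^8=8
ADD R3, 4 → R3=112+4=116
SUB R6, 1 → R6=5-1=4
CMP R6, 4  (cmp 4,4)
JGT L0: not taken
ADD R7, 4 → R7=8+4=12
halt.

116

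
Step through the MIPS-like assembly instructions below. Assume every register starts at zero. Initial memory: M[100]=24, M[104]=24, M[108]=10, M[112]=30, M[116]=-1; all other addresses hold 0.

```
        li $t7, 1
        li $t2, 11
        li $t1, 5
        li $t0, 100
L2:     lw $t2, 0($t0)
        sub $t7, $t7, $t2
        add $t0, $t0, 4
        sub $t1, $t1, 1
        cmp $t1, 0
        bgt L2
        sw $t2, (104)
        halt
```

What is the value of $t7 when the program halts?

-86

li $t7, 1 → $t7=1
li $t2, 11 → $t2=11
li $t1, 5 → $t1=5
li $t0, 100 → $t0=100
lw $t2, 0($t0) → $t2=M[100]=24
sub $t7, $t7, $t2 → $t7=1-24=-23
add $t0, $t0, 4 → $t0=100+4=104
sub $t1, $t1, 1 → $t1=5-1=4
cmp $t1, 0  (cmp 4,0)
bgt L2: taken
lw $t2, 0($t0) → $t2=M[104]=24
sub $t7, $t7, $t2 → $t7=(-23)-24=-47
add $t0, $t0, 4 → $t0=104+4=108
sub $t1, $t1, 1 → $t1=4-1=3
cmp $t1, 0  (cmp 3,0)
bgt L2: taken
lw $t2, 0($t0) → $t2=M[108]=10
sub $t7, $t7, $t2 → $t7=(-47)-10=-57
add $t0, $t0, 4 → $t0=108+4=112
sub $t1, $t1, 1 → $t1=3-1=2
cmp $t1, 0  (cmp 2,0)
bgt L2: taken
lw $t2, 0($t0) → $t2=M[112]=30
sub $t7, $t7, $t2 → $t7=(-57)-30=-87
add $t0, $t0, 4 → $t0=112+4=116
sub $t1, $t1, 1 → $t1=2-1=1
cmp $t1, 0  (cmp 1,0)
bgt L2: taken
lw $t2, 0($t0) → $t2=M[116]=-1
sub $t7, $t7, $t2 → $t7=(-87)-(-1)=-86
add $t0, $t0, 4 → $t0=116+4=120
sub $t1, $t1, 1 → $t1=1-1=0
cmp $t1, 0  (cmp 0,0)
bgt L2: not taken
sw $t2, (104) → M[104]=-1
halt.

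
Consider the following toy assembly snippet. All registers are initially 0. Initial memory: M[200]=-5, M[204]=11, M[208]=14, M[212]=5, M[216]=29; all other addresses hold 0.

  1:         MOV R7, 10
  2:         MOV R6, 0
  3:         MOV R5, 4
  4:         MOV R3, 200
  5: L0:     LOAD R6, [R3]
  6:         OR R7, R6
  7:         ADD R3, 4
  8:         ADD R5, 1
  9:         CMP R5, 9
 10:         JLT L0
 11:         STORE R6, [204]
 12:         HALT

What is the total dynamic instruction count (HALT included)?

36

MOV R7, 10 → R7=10
MOV R6, 0 → R6=0
MOV R5, 4 → R5=4
MOV R3, 200 → R3=200
LOAD R6, [R3] → R6=M[200]=-5
OR R7, R6 → R7=10|(-5)=-5
ADD R3, 4 → R3=200+4=204
ADD R5, 1 → R5=4+1=5
CMP R5, 9  (cmp 5,9)
JLT L0: taken
LOAD R6, [R3] → R6=M[204]=11
OR R7, R6 → R7=(-5)|11=-5
ADD R3, 4 → R3=204+4=208
ADD R5, 1 → R5=5+1=6
CMP R5, 9  (cmp 6,9)
JLT L0: taken
LOAD R6, [R3] → R6=M[208]=14
OR R7, R6 → R7=(-5)|14=-1
ADD R3, 4 → R3=208+4=212
ADD R5, 1 → R5=6+1=7
CMP R5, 9  (cmp 7,9)
JLT L0: taken
LOAD R6, [R3] → R6=M[212]=5
OR R7, R6 → R7=(-1)|5=-1
ADD R3, 4 → R3=212+4=216
ADD R5, 1 → R5=7+1=8
CMP R5, 9  (cmp 8,9)
JLT L0: taken
LOAD R6, [R3] → R6=M[216]=29
OR R7, R6 → R7=(-1)|29=-1
ADD R3, 4 → R3=216+4=220
ADD R5, 1 → R5=8+1=9
CMP R5, 9  (cmp 9,9)
JLT L0: not taken
STORE R6, [204] → M[204]=29
halt.
Total executed instructions: 36.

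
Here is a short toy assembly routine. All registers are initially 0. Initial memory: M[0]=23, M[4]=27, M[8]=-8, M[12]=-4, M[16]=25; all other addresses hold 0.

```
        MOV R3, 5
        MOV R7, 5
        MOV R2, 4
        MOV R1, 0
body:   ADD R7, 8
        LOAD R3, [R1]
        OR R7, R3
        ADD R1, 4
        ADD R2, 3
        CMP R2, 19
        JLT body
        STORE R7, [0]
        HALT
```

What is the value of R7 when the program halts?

MOV R3, 5 → R3=5
MOV R7, 5 → R7=5
MOV R2, 4 → R2=4
MOV R1, 0 → R1=0
ADD R7, 8 → R7=5+8=13
LOAD R3, [R1] → R3=M[0]=23
OR R7, R3 → R7=13|23=31
ADD R1, 4 → R1=0+4=4
ADD R2, 3 → R2=4+3=7
CMP R2, 19  (cmp 7,19)
JLT body: taken
ADD R7, 8 → R7=31+8=39
LOAD R3, [R1] → R3=M[4]=27
OR R7, R3 → R7=39|27=63
ADD R1, 4 → R1=4+4=8
ADD R2, 3 → R2=7+3=10
CMP R2, 19  (cmp 10,19)
JLT body: taken
ADD R7, 8 → R7=63+8=71
LOAD R3, [R1] → R3=M[8]=-8
OR R7, R3 → R7=71|(-8)=-1
ADD R1, 4 → R1=8+4=12
ADD R2, 3 → R2=10+3=13
CMP R2, 19  (cmp 13,19)
JLT body: taken
ADD R7, 8 → R7=(-1)+8=7
LOAD R3, [R1] → R3=M[12]=-4
OR R7, R3 → R7=7|(-4)=-1
ADD R1, 4 → R1=12+4=16
ADD R2, 3 → R2=13+3=16
CMP R2, 19  (cmp 16,19)
JLT body: taken
ADD R7, 8 → R7=(-1)+8=7
LOAD R3, [R1] → R3=M[16]=25
OR R7, R3 → R7=7|25=31
ADD R1, 4 → R1=16+4=20
ADD R2, 3 → R2=16+3=19
CMP R2, 19  (cmp 19,19)
JLT body: not taken
STORE R7, [0] → M[0]=31
halt.

31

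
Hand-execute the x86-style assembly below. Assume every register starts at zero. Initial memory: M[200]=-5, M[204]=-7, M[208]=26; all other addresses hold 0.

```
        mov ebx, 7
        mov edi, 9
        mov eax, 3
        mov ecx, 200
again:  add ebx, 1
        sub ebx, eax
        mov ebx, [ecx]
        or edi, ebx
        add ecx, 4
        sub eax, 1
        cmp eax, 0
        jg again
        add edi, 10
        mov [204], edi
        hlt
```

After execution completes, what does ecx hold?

after mov ebx, 7: ebx=7
after mov edi, 9: edi=9
after mov eax, 3: eax=3
after mov ecx, 200: ecx=200
after add ebx, 1: ebx=7+1=8
after sub ebx, eax: ebx=8-3=5
after mov ebx, [ecx]: ebx=M[200]=-5
after or edi, ebx: edi=9|(-5)=-5
after add ecx, 4: ecx=200+4=204
after sub eax, 1: eax=3-1=2
cmp eax, 0  (cmp 2,0)
jg again: taken
after add ebx, 1: ebx=(-5)+1=-4
after sub ebx, eax: ebx=(-4)-2=-6
after mov ebx, [ecx]: ebx=M[204]=-7
after or edi, ebx: edi=(-5)|(-7)=-5
after add ecx, 4: ecx=204+4=208
after sub eax, 1: eax=2-1=1
cmp eax, 0  (cmp 1,0)
jg again: taken
after add ebx, 1: ebx=(-7)+1=-6
after sub ebx, eax: ebx=(-6)-1=-7
after mov ebx, [ecx]: ebx=M[208]=26
after or edi, ebx: edi=(-5)|26=-5
after add ecx, 4: ecx=208+4=212
after sub eax, 1: eax=1-1=0
cmp eax, 0  (cmp 0,0)
jg again: not taken
after add edi, 10: edi=(-5)+10=5
mov [204], edi → M[204]=5
halt.

212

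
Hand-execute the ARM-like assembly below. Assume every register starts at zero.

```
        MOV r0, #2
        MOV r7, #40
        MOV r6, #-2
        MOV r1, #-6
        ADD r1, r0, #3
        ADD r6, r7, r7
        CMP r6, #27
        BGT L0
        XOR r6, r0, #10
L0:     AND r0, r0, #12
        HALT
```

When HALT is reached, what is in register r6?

after MOV r0, #2: r0=2
after MOV r7, #40: r7=40
after MOV r6, #-2: r6=-2
after MOV r1, #-6: r1=-6
after ADD r1, r0, #3: r1=2+3=5
after ADD r6, r7, r7: r6=40+40=80
CMP r6, #27  (cmp 80,27)
BGT L0: taken
after AND r0, r0, #12: r0=2&12=0
halt.

80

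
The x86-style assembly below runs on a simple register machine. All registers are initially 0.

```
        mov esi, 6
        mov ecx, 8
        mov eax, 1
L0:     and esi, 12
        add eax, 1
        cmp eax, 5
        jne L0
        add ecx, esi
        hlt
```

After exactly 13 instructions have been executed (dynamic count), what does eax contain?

4

mov esi, 6 → esi=6
mov ecx, 8 → ecx=8
mov eax, 1 → eax=1
and esi, 12 → esi=6&12=4
add eax, 1 → eax=1+1=2
cmp eax, 5  (cmp 2,5)
jne L0: taken
and esi, 12 → esi=4&12=4
add eax, 1 → eax=2+1=3
cmp eax, 5  (cmp 3,5)
jne L0: taken
and esi, 12 → esi=4&12=4
add eax, 1 → eax=3+1=4
After step 13: eax = 4.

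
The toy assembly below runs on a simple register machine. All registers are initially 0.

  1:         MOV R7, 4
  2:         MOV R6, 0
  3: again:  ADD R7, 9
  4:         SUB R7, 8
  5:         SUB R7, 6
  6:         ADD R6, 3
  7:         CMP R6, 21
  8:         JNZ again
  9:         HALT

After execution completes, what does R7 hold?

after MOV R7, 4: R7=4
after MOV R6, 0: R6=0
after ADD R7, 9: R7=4+9=13
after SUB R7, 8: R7=13-8=5
after SUB R7, 6: R7=5-6=-1
after ADD R6, 3: R6=0+3=3
CMP R6, 21  (cmp 3,21)
JNZ again: taken
after ADD R7, 9: R7=(-1)+9=8
after SUB R7, 8: R7=8-8=0
after SUB R7, 6: R7=0-6=-6
after ADD R6, 3: R6=3+3=6
CMP R6, 21  (cmp 6,21)
JNZ again: taken
after ADD R7, 9: R7=(-6)+9=3
after SUB R7, 8: R7=3-8=-5
after SUB R7, 6: R7=(-5)-6=-11
after ADD R6, 3: R6=6+3=9
CMP R6, 21  (cmp 9,21)
JNZ again: taken
after ADD R7, 9: R7=(-11)+9=-2
after SUB R7, 8: R7=(-2)-8=-10
after SUB R7, 6: R7=(-10)-6=-16
after ADD R6, 3: R6=9+3=12
CMP R6, 21  (cmp 12,21)
JNZ again: taken
after ADD R7, 9: R7=(-16)+9=-7
after SUB R7, 8: R7=(-7)-8=-15
after SUB R7, 6: R7=(-15)-6=-21
after ADD R6, 3: R6=12+3=15
CMP R6, 21  (cmp 15,21)
JNZ again: taken
after ADD R7, 9: R7=(-21)+9=-12
after SUB R7, 8: R7=(-12)-8=-20
after SUB R7, 6: R7=(-20)-6=-26
after ADD R6, 3: R6=15+3=18
CMP R6, 21  (cmp 18,21)
JNZ again: taken
after ADD R7, 9: R7=(-26)+9=-17
after SUB R7, 8: R7=(-17)-8=-25
after SUB R7, 6: R7=(-25)-6=-31
after ADD R6, 3: R6=18+3=21
CMP R6, 21  (cmp 21,21)
JNZ again: not taken
halt.

-31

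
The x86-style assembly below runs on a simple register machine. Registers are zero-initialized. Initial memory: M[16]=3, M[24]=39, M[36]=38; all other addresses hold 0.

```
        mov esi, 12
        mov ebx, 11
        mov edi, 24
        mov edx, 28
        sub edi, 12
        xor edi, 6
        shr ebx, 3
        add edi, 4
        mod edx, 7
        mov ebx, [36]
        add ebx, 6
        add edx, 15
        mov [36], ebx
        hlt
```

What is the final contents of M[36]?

esi=12
ebx=11
edi=24
edx=28
edi=24-12=12
edi=12^6=10
ebx=11>>3=1
edi=10+4=14
edx=28%7=0
ebx=M[36]=38
ebx=38+6=44
edx=0+15=15
mov [36], ebx → M[36]=44
halt.

44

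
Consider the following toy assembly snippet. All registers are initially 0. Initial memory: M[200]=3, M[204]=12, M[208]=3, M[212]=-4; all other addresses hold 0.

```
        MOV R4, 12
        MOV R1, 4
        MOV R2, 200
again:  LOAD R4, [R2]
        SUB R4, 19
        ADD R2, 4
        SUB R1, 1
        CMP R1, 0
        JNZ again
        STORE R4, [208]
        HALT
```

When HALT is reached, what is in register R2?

216

after MOV R4, 12: R4=12
after MOV R1, 4: R1=4
after MOV R2, 200: R2=200
after LOAD R4, [R2]: R4=M[200]=3
after SUB R4, 19: R4=3-19=-16
after ADD R2, 4: R2=200+4=204
after SUB R1, 1: R1=4-1=3
CMP R1, 0  (cmp 3,0)
JNZ again: taken
after LOAD R4, [R2]: R4=M[204]=12
after SUB R4, 19: R4=12-19=-7
after ADD R2, 4: R2=204+4=208
after SUB R1, 1: R1=3-1=2
CMP R1, 0  (cmp 2,0)
JNZ again: taken
after LOAD R4, [R2]: R4=M[208]=3
after SUB R4, 19: R4=3-19=-16
after ADD R2, 4: R2=208+4=212
after SUB R1, 1: R1=2-1=1
CMP R1, 0  (cmp 1,0)
JNZ again: taken
after LOAD R4, [R2]: R4=M[212]=-4
after SUB R4, 19: R4=(-4)-19=-23
after ADD R2, 4: R2=212+4=216
after SUB R1, 1: R1=1-1=0
CMP R1, 0  (cmp 0,0)
JNZ again: not taken
STORE R4, [208] → M[208]=-23
halt.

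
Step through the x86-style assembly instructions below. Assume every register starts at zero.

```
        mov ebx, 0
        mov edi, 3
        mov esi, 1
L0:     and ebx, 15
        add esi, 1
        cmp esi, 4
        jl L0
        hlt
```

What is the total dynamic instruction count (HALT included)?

mov ebx, 0 → ebx=0
mov edi, 3 → edi=3
mov esi, 1 → esi=1
and ebx, 15 → ebx=0&15=0
add esi, 1 → esi=1+1=2
cmp esi, 4  (cmp 2,4)
jl L0: taken
and ebx, 15 → ebx=0&15=0
add esi, 1 → esi=2+1=3
cmp esi, 4  (cmp 3,4)
jl L0: taken
and ebx, 15 → ebx=0&15=0
add esi, 1 → esi=3+1=4
cmp esi, 4  (cmp 4,4)
jl L0: not taken
halt.
Total executed instructions: 16.

16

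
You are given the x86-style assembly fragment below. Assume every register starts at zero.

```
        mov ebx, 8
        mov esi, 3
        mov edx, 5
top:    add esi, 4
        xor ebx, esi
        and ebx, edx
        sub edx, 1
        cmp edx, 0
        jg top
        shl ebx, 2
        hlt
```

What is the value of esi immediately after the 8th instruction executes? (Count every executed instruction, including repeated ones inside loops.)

after mov ebx, 8: ebx=8
after mov esi, 3: esi=3
after mov edx, 5: edx=5
after add esi, 4: esi=3+4=7
after xor ebx, esi: ebx=8^7=15
after and ebx, edx: ebx=15&5=5
after sub edx, 1: edx=5-1=4
cmp edx, 0  (cmp 4,0)
After step 8: esi = 7.

7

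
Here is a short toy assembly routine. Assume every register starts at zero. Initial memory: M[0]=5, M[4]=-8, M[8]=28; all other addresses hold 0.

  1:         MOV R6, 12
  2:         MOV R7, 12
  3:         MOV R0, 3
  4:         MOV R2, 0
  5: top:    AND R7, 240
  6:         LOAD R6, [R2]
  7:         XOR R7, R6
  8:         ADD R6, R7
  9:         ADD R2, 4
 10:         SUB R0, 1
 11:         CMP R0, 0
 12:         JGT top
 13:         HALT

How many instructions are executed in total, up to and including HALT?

29

R6=12
R7=12
R0=3
R2=0
R7=12&240=0
R6=M[0]=5
R7=0^5=5
R6=5+5=10
R2=0+4=4
R0=3-1=2
CMP R0, 0  (cmp 2,0)
JGT top: taken
R7=5&240=0
R6=M[4]=-8
R7=0^(-8)=-8
R6=(-8)+(-8)=-16
R2=4+4=8
R0=2-1=1
CMP R0, 0  (cmp 1,0)
JGT top: taken
R7=(-8)&240=240
R6=M[8]=28
R7=240^28=236
R6=28+236=264
R2=8+4=12
R0=1-1=0
CMP R0, 0  (cmp 0,0)
JGT top: not taken
halt.
Total executed instructions: 29.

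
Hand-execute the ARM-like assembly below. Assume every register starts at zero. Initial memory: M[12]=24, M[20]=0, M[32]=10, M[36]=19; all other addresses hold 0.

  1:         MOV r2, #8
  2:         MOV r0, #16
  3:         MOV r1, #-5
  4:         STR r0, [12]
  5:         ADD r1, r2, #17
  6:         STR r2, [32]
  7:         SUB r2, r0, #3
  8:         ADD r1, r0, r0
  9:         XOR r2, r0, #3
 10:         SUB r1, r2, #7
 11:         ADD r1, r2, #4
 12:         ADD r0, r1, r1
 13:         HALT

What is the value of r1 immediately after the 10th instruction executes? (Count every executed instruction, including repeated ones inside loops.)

12

MOV r2, #8 → r2=8
MOV r0, #16 → r0=16
MOV r1, #-5 → r1=-5
STR r0, [12] → M[12]=16
ADD r1, r2, #17 → r1=8+17=25
STR r2, [32] → M[32]=8
SUB r2, r0, #3 → r2=16-3=13
ADD r1, r0, r0 → r1=16+16=32
XOR r2, r0, #3 → r2=16^3=19
SUB r1, r2, #7 → r1=19-7=12
After step 10: r1 = 12.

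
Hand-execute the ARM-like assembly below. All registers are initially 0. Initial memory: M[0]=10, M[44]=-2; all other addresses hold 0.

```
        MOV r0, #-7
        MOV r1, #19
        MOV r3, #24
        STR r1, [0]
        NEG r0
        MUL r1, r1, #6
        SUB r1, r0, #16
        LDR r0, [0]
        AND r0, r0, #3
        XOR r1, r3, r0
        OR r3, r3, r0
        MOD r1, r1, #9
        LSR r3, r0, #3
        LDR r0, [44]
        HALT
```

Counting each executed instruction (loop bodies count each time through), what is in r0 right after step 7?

MOV r0, #-7 → r0=-7
MOV r1, #19 → r1=19
MOV r3, #24 → r3=24
STR r1, [0] → M[0]=19
NEG r0 → r0=-(-7)=7
MUL r1, r1, #6 → r1=19*6=114
SUB r1, r0, #16 → r1=7-16=-9
After step 7: r0 = 7.

7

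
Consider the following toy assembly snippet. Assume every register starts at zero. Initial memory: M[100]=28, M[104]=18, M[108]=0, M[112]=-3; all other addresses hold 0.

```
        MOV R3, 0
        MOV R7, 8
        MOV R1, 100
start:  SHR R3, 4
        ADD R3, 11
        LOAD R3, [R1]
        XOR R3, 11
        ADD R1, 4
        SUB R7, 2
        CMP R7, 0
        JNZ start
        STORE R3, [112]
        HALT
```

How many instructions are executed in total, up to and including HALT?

37

after MOV R3, 0: R3=0
after MOV R7, 8: R7=8
after MOV R1, 100: R1=100
after SHR R3, 4: R3=0>>4=0
after ADD R3, 11: R3=0+11=11
after LOAD R3, [R1]: R3=M[100]=28
after XOR R3, 11: R3=28^11=23
after ADD R1, 4: R1=100+4=104
after SUB R7, 2: R7=8-2=6
CMP R7, 0  (cmp 6,0)
JNZ start: taken
after SHR R3, 4: R3=23>>4=1
after ADD R3, 11: R3=1+11=12
after LOAD R3, [R1]: R3=M[104]=18
after XOR R3, 11: R3=18^11=25
after ADD R1, 4: R1=104+4=108
after SUB R7, 2: R7=6-2=4
CMP R7, 0  (cmp 4,0)
JNZ start: taken
after SHR R3, 4: R3=25>>4=1
after ADD R3, 11: R3=1+11=12
after LOAD R3, [R1]: R3=M[108]=0
after XOR R3, 11: R3=0^11=11
after ADD R1, 4: R1=108+4=112
after SUB R7, 2: R7=4-2=2
CMP R7, 0  (cmp 2,0)
JNZ start: taken
after SHR R3, 4: R3=11>>4=0
after ADD R3, 11: R3=0+11=11
after LOAD R3, [R1]: R3=M[112]=-3
after XOR R3, 11: R3=(-3)^11=-10
after ADD R1, 4: R1=112+4=116
after SUB R7, 2: R7=2-2=0
CMP R7, 0  (cmp 0,0)
JNZ start: not taken
STORE R3, [112] → M[112]=-10
halt.
Total executed instructions: 37.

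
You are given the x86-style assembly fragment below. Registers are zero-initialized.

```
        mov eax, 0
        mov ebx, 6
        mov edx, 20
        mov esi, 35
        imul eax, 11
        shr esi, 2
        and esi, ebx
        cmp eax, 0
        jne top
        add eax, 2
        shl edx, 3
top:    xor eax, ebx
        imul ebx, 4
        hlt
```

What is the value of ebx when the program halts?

24

eax=0
ebx=6
edx=20
esi=35
eax=0*11=0
esi=35>>2=8
esi=8&6=0
cmp eax, 0  (cmp 0,0)
jne top: not taken
eax=0+2=2
edx=20<<3=160
eax=2^6=4
ebx=6*4=24
halt.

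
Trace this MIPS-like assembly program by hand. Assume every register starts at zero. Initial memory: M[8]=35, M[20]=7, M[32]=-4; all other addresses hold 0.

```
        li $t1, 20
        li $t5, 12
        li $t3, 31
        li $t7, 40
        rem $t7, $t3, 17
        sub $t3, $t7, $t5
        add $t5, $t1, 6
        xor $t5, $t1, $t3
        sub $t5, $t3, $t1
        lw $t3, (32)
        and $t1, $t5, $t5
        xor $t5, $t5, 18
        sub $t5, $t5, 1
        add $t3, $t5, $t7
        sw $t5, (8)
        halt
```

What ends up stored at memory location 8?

-5

after li $t1, 20: $t1=20
after li $t5, 12: $t5=12
after li $t3, 31: $t3=31
after li $t7, 40: $t7=40
after rem $t7, $t3, 17: $t7=31%17=14
after sub $t3, $t7, $t5: $t3=14-12=2
after add $t5, $t1, 6: $t5=20+6=26
after xor $t5, $t1, $t3: $t5=20^2=22
after sub $t5, $t3, $t1: $t5=2-20=-18
after lw $t3, (32): $t3=M[32]=-4
after and $t1, $t5, $t5: $t1=(-18)&(-18)=-18
after xor $t5, $t5, 18: $t5=(-18)^18=-4
after sub $t5, $t5, 1: $t5=(-4)-1=-5
after add $t3, $t5, $t7: $t3=(-5)+14=9
sw $t5, (8) → M[8]=-5
halt.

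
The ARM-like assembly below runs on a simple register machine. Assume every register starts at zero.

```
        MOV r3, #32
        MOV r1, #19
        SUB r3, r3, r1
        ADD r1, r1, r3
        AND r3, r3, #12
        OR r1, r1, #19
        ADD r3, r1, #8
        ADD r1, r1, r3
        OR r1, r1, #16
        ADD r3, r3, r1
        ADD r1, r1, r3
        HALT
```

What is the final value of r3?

r3=32
r1=19
r3=32-19=13
r1=19+13=32
r3=13&12=12
r1=32|19=51
r3=51+8=59
r1=51+59=110
r1=110|16=126
r3=59+126=185
r1=126+185=311
halt.

185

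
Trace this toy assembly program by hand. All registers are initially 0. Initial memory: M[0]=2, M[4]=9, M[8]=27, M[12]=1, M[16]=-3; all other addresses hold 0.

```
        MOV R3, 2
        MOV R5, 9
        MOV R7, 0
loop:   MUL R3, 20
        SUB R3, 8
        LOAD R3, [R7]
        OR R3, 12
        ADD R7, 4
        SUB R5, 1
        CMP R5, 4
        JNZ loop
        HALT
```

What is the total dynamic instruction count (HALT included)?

after MOV R3, 2: R3=2
after MOV R5, 9: R5=9
after MOV R7, 0: R7=0
after MUL R3, 20: R3=2*20=40
after SUB R3, 8: R3=40-8=32
after LOAD R3, [R7]: R3=M[0]=2
after OR R3, 12: R3=2|12=14
after ADD R7, 4: R7=0+4=4
after SUB R5, 1: R5=9-1=8
CMP R5, 4  (cmp 8,4)
JNZ loop: taken
after MUL R3, 20: R3=14*20=280
after SUB R3, 8: R3=280-8=272
after LOAD R3, [R7]: R3=M[4]=9
after OR R3, 12: R3=9|12=13
after ADD R7, 4: R7=4+4=8
after SUB R5, 1: R5=8-1=7
CMP R5, 4  (cmp 7,4)
JNZ loop: taken
after MUL R3, 20: R3=13*20=260
after SUB R3, 8: R3=260-8=252
after LOAD R3, [R7]: R3=M[8]=27
after OR R3, 12: R3=27|12=31
after ADD R7, 4: R7=8+4=12
after SUB R5, 1: R5=7-1=6
CMP R5, 4  (cmp 6,4)
JNZ loop: taken
after MUL R3, 20: R3=31*20=620
after SUB R3, 8: R3=620-8=612
after LOAD R3, [R7]: R3=M[12]=1
after OR R3, 12: R3=1|12=13
after ADD R7, 4: R7=12+4=16
after SUB R5, 1: R5=6-1=5
CMP R5, 4  (cmp 5,4)
JNZ loop: taken
after MUL R3, 20: R3=13*20=260
after SUB R3, 8: R3=260-8=252
after LOAD R3, [R7]: R3=M[16]=-3
after OR R3, 12: R3=(-3)|12=-3
after ADD R7, 4: R7=16+4=20
after SUB R5, 1: R5=5-1=4
CMP R5, 4  (cmp 4,4)
JNZ loop: not taken
halt.
Total executed instructions: 44.

44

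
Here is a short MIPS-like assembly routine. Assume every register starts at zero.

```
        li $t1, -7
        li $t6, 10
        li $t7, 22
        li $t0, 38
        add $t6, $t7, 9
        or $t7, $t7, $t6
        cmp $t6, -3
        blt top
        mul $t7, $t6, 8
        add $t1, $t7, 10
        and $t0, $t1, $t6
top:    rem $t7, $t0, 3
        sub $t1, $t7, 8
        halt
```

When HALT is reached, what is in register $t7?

2

after li $t1, -7: $t1=-7
after li $t6, 10: $t6=10
after li $t7, 22: $t7=22
after li $t0, 38: $t0=38
after add $t6, $t7, 9: $t6=22+9=31
after or $t7, $t7, $t6: $t7=22|31=31
cmp $t6, -3  (cmp 31,-3)
blt top: not taken
after mul $t7, $t6, 8: $t7=31*8=248
after add $t1, $t7, 10: $t1=248+10=258
after and $t0, $t1, $t6: $t0=258&31=2
after rem $t7, $t0, 3: $t7=2%3=2
after sub $t1, $t7, 8: $t1=2-8=-6
halt.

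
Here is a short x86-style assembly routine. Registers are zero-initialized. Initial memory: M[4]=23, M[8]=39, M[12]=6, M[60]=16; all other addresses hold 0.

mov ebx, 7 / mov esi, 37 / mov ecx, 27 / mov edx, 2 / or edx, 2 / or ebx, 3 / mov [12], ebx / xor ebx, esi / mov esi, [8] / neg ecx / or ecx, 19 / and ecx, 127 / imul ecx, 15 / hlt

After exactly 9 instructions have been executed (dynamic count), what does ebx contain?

ebx=7
esi=37
ecx=27
edx=2
edx=2|2=2
ebx=7|3=7
mov [12], ebx → M[12]=7
ebx=7^37=34
esi=M[8]=39
After step 9: ebx = 34.

34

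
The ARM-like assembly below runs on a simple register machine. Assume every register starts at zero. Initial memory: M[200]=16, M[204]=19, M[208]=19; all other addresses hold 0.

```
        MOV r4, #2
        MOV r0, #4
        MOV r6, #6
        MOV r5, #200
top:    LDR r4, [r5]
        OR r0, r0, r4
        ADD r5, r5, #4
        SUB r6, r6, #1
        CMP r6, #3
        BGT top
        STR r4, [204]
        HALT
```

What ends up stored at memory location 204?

19

after MOV r4, #2: r4=2
after MOV r0, #4: r0=4
after MOV r6, #6: r6=6
after MOV r5, #200: r5=200
after LDR r4, [r5]: r4=M[200]=16
after OR r0, r0, r4: r0=4|16=20
after ADD r5, r5, #4: r5=200+4=204
after SUB r6, r6, #1: r6=6-1=5
CMP r6, #3  (cmp 5,3)
BGT top: taken
after LDR r4, [r5]: r4=M[204]=19
after OR r0, r0, r4: r0=20|19=23
after ADD r5, r5, #4: r5=204+4=208
after SUB r6, r6, #1: r6=5-1=4
CMP r6, #3  (cmp 4,3)
BGT top: taken
after LDR r4, [r5]: r4=M[208]=19
after OR r0, r0, r4: r0=23|19=23
after ADD r5, r5, #4: r5=208+4=212
after SUB r6, r6, #1: r6=4-1=3
CMP r6, #3  (cmp 3,3)
BGT top: not taken
STR r4, [204] → M[204]=19
halt.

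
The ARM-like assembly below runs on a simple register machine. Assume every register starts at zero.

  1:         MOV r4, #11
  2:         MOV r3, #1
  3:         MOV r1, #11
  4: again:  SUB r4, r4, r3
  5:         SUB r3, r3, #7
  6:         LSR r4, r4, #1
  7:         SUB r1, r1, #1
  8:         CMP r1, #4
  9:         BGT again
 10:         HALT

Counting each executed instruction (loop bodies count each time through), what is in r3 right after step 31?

-34

r4=11
r3=1
r1=11
r4=11-1=10
r3=1-7=-6
r4=10>>1=5
r1=11-1=10
CMP r1, #4  (cmp 10,4)
BGT again: taken
r4=5-(-6)=11
r3=(-6)-7=-13
r4=11>>1=5
r1=10-1=9
CMP r1, #4  (cmp 9,4)
BGT again: taken
r4=5-(-13)=18
r3=(-13)-7=-20
r4=18>>1=9
r1=9-1=8
CMP r1, #4  (cmp 8,4)
BGT again: taken
r4=9-(-20)=29
r3=(-20)-7=-27
r4=29>>1=14
r1=8-1=7
CMP r1, #4  (cmp 7,4)
BGT again: taken
r4=14-(-27)=41
r3=(-27)-7=-34
r4=41>>1=20
r1=7-1=6
After step 31: r3 = -34.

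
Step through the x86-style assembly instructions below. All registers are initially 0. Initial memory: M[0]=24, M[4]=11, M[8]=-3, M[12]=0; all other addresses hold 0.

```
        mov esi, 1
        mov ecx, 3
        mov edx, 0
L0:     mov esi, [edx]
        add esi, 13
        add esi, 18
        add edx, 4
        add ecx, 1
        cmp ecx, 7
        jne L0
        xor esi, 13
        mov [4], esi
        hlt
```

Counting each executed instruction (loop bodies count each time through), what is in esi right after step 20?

28

esi=1
ecx=3
edx=0
esi=M[0]=24
esi=24+13=37
esi=37+18=55
edx=0+4=4
ecx=3+1=4
cmp ecx, 7  (cmp 4,7)
jne L0: taken
esi=M[4]=11
esi=11+13=24
esi=24+18=42
edx=4+4=8
ecx=4+1=5
cmp ecx, 7  (cmp 5,7)
jne L0: taken
esi=M[8]=-3
esi=(-3)+13=10
esi=10+18=28
After step 20: esi = 28.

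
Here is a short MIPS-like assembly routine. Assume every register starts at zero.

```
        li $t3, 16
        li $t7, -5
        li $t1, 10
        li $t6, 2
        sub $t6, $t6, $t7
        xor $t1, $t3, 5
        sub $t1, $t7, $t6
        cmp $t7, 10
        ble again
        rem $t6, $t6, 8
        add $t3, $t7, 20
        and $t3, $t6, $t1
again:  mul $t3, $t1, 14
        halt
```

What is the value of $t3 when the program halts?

$t3=16
$t7=-5
$t1=10
$t6=2
$t6=2-(-5)=7
$t1=16^5=21
$t1=(-5)-7=-12
cmp $t7, 10  (cmp -5,10)
ble again: taken
$t3=(-12)*14=-168
halt.

-168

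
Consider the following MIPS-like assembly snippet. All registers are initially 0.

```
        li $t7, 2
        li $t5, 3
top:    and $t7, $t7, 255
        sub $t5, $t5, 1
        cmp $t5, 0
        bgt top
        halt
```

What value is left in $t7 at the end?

after li $t7, 2: $t7=2
after li $t5, 3: $t5=3
after and $t7, $t7, 255: $t7=2&255=2
after sub $t5, $t5, 1: $t5=3-1=2
cmp $t5, 0  (cmp 2,0)
bgt top: taken
after and $t7, $t7, 255: $t7=2&255=2
after sub $t5, $t5, 1: $t5=2-1=1
cmp $t5, 0  (cmp 1,0)
bgt top: taken
after and $t7, $t7, 255: $t7=2&255=2
after sub $t5, $t5, 1: $t5=1-1=0
cmp $t5, 0  (cmp 0,0)
bgt top: not taken
halt.

2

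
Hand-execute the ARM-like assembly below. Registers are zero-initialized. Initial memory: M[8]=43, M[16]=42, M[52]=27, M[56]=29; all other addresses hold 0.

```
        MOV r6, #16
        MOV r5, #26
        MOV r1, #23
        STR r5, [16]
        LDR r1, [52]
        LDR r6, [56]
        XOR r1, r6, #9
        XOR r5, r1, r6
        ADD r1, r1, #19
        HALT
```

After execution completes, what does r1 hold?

r6=16
r5=26
r1=23
STR r5, [16] → M[16]=26
r1=M[52]=27
r6=M[56]=29
r1=29^9=20
r5=20^29=9
r1=20+19=39
halt.

39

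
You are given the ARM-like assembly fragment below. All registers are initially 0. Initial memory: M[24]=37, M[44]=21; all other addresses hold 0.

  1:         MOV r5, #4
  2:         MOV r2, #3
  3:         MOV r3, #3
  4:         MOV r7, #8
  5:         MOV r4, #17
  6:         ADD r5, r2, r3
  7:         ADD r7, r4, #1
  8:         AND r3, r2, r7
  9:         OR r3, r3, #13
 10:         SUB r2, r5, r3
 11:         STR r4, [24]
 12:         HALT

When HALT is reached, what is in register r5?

6

r5=4
r2=3
r3=3
r7=8
r4=17
r5=3+3=6
r7=17+1=18
r3=3&18=2
r3=2|13=15
r2=6-15=-9
STR r4, [24] → M[24]=17
halt.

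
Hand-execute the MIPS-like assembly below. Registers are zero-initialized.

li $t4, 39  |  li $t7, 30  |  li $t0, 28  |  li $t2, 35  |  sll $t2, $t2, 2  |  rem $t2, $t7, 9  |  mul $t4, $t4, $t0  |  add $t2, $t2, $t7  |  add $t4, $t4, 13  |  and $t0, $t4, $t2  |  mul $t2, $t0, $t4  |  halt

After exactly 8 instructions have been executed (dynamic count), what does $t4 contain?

li $t4, 39 → $t4=39
li $t7, 30 → $t7=30
li $t0, 28 → $t0=28
li $t2, 35 → $t2=35
sll $t2, $t2, 2 → $t2=35<<2=140
rem $t2, $t7, 9 → $t2=30%9=3
mul $t4, $t4, $t0 → $t4=39*28=1092
add $t2, $t2, $t7 → $t2=3+30=33
After step 8: $t4 = 1092.

1092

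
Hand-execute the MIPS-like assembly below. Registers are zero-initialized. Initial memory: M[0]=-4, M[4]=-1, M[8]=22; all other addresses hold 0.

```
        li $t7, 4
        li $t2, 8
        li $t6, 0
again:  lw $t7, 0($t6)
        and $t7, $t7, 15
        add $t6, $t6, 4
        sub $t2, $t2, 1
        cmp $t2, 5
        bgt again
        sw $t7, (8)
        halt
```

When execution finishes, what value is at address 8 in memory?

6

li $t7, 4 → $t7=4
li $t2, 8 → $t2=8
li $t6, 0 → $t6=0
lw $t7, 0($t6) → $t7=M[0]=-4
and $t7, $t7, 15 → $t7=(-4)&15=12
add $t6, $t6, 4 → $t6=0+4=4
sub $t2, $t2, 1 → $t2=8-1=7
cmp $t2, 5  (cmp 7,5)
bgt again: taken
lw $t7, 0($t6) → $t7=M[4]=-1
and $t7, $t7, 15 → $t7=(-1)&15=15
add $t6, $t6, 4 → $t6=4+4=8
sub $t2, $t2, 1 → $t2=7-1=6
cmp $t2, 5  (cmp 6,5)
bgt again: taken
lw $t7, 0($t6) → $t7=M[8]=22
and $t7, $t7, 15 → $t7=22&15=6
add $t6, $t6, 4 → $t6=8+4=12
sub $t2, $t2, 1 → $t2=6-1=5
cmp $t2, 5  (cmp 5,5)
bgt again: not taken
sw $t7, (8) → M[8]=6
halt.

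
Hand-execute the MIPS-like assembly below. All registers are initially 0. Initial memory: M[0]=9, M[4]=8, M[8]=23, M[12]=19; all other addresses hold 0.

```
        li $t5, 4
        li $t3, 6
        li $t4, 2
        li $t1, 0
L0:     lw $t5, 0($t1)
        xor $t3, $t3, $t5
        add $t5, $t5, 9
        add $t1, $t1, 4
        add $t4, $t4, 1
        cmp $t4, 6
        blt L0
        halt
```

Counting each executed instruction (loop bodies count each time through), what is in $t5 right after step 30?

li $t5, 4 → $t5=4
li $t3, 6 → $t3=6
li $t4, 2 → $t4=2
li $t1, 0 → $t1=0
lw $t5, 0($t1) → $t5=M[0]=9
xor $t3, $t3, $t5 → $t3=6^9=15
add $t5, $t5, 9 → $t5=9+9=18
add $t1, $t1, 4 → $t1=0+4=4
add $t4, $t4, 1 → $t4=2+1=3
cmp $t4, 6  (cmp 3,6)
blt L0: taken
lw $t5, 0($t1) → $t5=M[4]=8
xor $t3, $t3, $t5 → $t3=15^8=7
add $t5, $t5, 9 → $t5=8+9=17
add $t1, $t1, 4 → $t1=4+4=8
add $t4, $t4, 1 → $t4=3+1=4
cmp $t4, 6  (cmp 4,6)
blt L0: taken
lw $t5, 0($t1) → $t5=M[8]=23
xor $t3, $t3, $t5 → $t3=7^23=16
add $t5, $t5, 9 → $t5=23+9=32
add $t1, $t1, 4 → $t1=8+4=12
add $t4, $t4, 1 → $t4=4+1=5
cmp $t4, 6  (cmp 5,6)
blt L0: taken
lw $t5, 0($t1) → $t5=M[12]=19
xor $t3, $t3, $t5 → $t3=16^19=3
add $t5, $t5, 9 → $t5=19+9=28
add $t1, $t1, 4 → $t1=12+4=16
add $t4, $t4, 1 → $t4=5+1=6
After step 30: $t5 = 28.

28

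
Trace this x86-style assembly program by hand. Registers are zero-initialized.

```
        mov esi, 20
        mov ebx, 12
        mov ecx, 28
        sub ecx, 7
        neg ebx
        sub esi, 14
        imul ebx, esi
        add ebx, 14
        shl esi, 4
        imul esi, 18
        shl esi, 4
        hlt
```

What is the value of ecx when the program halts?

after mov esi, 20: esi=20
after mov ebx, 12: ebx=12
after mov ecx, 28: ecx=28
after sub ecx, 7: ecx=28-7=21
after neg ebx: ebx=-(12)=-12
after sub esi, 14: esi=20-14=6
after imul ebx, esi: ebx=(-12)*6=-72
after add ebx, 14: ebx=(-72)+14=-58
after shl esi, 4: esi=6<<4=96
after imul esi, 18: esi=96*18=1728
after shl esi, 4: esi=1728<<4=27648
halt.

21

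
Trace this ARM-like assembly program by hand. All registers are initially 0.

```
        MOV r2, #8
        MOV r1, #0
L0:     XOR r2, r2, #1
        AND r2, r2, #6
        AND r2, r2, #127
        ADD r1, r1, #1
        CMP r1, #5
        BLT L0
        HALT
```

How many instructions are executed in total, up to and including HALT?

33

MOV r2, #8 → r2=8
MOV r1, #0 → r1=0
XOR r2, r2, #1 → r2=8^1=9
AND r2, r2, #6 → r2=9&6=0
AND r2, r2, #127 → r2=0&127=0
ADD r1, r1, #1 → r1=0+1=1
CMP r1, #5  (cmp 1,5)
BLT L0: taken
XOR r2, r2, #1 → r2=0^1=1
AND r2, r2, #6 → r2=1&6=0
AND r2, r2, #127 → r2=0&127=0
ADD r1, r1, #1 → r1=1+1=2
CMP r1, #5  (cmp 2,5)
BLT L0: taken
XOR r2, r2, #1 → r2=0^1=1
AND r2, r2, #6 → r2=1&6=0
AND r2, r2, #127 → r2=0&127=0
ADD r1, r1, #1 → r1=2+1=3
CMP r1, #5  (cmp 3,5)
BLT L0: taken
XOR r2, r2, #1 → r2=0^1=1
AND r2, r2, #6 → r2=1&6=0
AND r2, r2, #127 → r2=0&127=0
ADD r1, r1, #1 → r1=3+1=4
CMP r1, #5  (cmp 4,5)
BLT L0: taken
XOR r2, r2, #1 → r2=0^1=1
AND r2, r2, #6 → r2=1&6=0
AND r2, r2, #127 → r2=0&127=0
ADD r1, r1, #1 → r1=4+1=5
CMP r1, #5  (cmp 5,5)
BLT L0: not taken
halt.
Total executed instructions: 33.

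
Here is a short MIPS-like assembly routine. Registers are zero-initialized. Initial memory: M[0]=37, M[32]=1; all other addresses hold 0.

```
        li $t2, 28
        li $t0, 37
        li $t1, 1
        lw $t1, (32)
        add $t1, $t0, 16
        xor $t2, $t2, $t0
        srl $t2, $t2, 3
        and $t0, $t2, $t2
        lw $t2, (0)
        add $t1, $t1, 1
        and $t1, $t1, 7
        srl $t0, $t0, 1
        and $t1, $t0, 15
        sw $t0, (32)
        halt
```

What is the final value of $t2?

after li $t2, 28: $t2=28
after li $t0, 37: $t0=37
after li $t1, 1: $t1=1
after lw $t1, (32): $t1=M[32]=1
after add $t1, $t0, 16: $t1=37+16=53
after xor $t2, $t2, $t0: $t2=28^37=57
after srl $t2, $t2, 3: $t2=57>>3=7
after and $t0, $t2, $t2: $t0=7&7=7
after lw $t2, (0): $t2=M[0]=37
after add $t1, $t1, 1: $t1=53+1=54
after and $t1, $t1, 7: $t1=54&7=6
after srl $t0, $t0, 1: $t0=7>>1=3
after and $t1, $t0, 15: $t1=3&15=3
sw $t0, (32) → M[32]=3
halt.

37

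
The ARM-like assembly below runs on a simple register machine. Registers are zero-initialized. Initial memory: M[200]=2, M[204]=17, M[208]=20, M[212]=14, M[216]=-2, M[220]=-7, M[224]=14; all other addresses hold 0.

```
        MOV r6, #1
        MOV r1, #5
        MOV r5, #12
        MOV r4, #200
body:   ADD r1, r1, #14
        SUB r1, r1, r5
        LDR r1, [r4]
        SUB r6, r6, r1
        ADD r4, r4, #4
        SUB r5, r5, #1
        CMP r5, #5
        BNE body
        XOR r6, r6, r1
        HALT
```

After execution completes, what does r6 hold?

-55

r6=1
r1=5
r5=12
r4=200
r1=5+14=19
r1=19-12=7
r1=M[200]=2
r6=1-2=-1
r4=200+4=204
r5=12-1=11
CMP r5, #5  (cmp 11,5)
BNE body: taken
r1=2+14=16
r1=16-11=5
r1=M[204]=17
r6=(-1)-17=-18
r4=204+4=208
r5=11-1=10
CMP r5, #5  (cmp 10,5)
BNE body: taken
r1=17+14=31
r1=31-10=21
r1=M[208]=20
r6=(-18)-20=-38
r4=208+4=212
r5=10-1=9
CMP r5, #5  (cmp 9,5)
BNE body: taken
r1=20+14=34
r1=34-9=25
r1=M[212]=14
r6=(-38)-14=-52
r4=212+4=216
r5=9-1=8
CMP r5, #5  (cmp 8,5)
BNE body: taken
r1=14+14=28
r1=28-8=20
r1=M[216]=-2
r6=(-52)-(-2)=-50
r4=216+4=220
r5=8-1=7
CMP r5, #5  (cmp 7,5)
BNE body: taken
r1=(-2)+14=12
r1=12-7=5
r1=M[220]=-7
r6=(-50)-(-7)=-43
r4=220+4=224
r5=7-1=6
CMP r5, #5  (cmp 6,5)
BNE body: taken
r1=(-7)+14=7
r1=7-6=1
r1=M[224]=14
r6=(-43)-14=-57
r4=224+4=228
r5=6-1=5
CMP r5, #5  (cmp 5,5)
BNE body: not taken
r6=(-57)^14=-55
halt.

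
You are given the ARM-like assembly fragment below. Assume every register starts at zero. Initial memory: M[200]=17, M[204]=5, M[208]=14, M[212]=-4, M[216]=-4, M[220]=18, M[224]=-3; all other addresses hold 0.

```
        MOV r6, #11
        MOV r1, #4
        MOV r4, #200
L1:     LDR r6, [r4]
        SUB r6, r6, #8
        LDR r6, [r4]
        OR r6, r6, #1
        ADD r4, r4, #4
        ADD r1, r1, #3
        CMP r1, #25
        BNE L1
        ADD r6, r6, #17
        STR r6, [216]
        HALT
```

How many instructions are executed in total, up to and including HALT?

62

after MOV r6, #11: r6=11
after MOV r1, #4: r1=4
after MOV r4, #200: r4=200
after LDR r6, [r4]: r6=M[200]=17
after SUB r6, r6, #8: r6=17-8=9
after LDR r6, [r4]: r6=M[200]=17
after OR r6, r6, #1: r6=17|1=17
after ADD r4, r4, #4: r4=200+4=204
after ADD r1, r1, #3: r1=4+3=7
CMP r1, #25  (cmp 7,25)
BNE L1: taken
after LDR r6, [r4]: r6=M[204]=5
after SUB r6, r6, #8: r6=5-8=-3
after LDR r6, [r4]: r6=M[204]=5
after OR r6, r6, #1: r6=5|1=5
after ADD r4, r4, #4: r4=204+4=208
after ADD r1, r1, #3: r1=7+3=10
CMP r1, #25  (cmp 10,25)
BNE L1: taken
after LDR r6, [r4]: r6=M[208]=14
after SUB r6, r6, #8: r6=14-8=6
after LDR r6, [r4]: r6=M[208]=14
after OR r6, r6, #1: r6=14|1=15
after ADD r4, r4, #4: r4=208+4=212
after ADD r1, r1, #3: r1=10+3=13
CMP r1, #25  (cmp 13,25)
BNE L1: taken
after LDR r6, [r4]: r6=M[212]=-4
after SUB r6, r6, #8: r6=(-4)-8=-12
after LDR r6, [r4]: r6=M[212]=-4
after OR r6, r6, #1: r6=(-4)|1=-3
after ADD r4, r4, #4: r4=212+4=216
after ADD r1, r1, #3: r1=13+3=16
CMP r1, #25  (cmp 16,25)
BNE L1: taken
after LDR r6, [r4]: r6=M[216]=-4
after SUB r6, r6, #8: r6=(-4)-8=-12
after LDR r6, [r4]: r6=M[216]=-4
after OR r6, r6, #1: r6=(-4)|1=-3
after ADD r4, r4, #4: r4=216+4=220
after ADD r1, r1, #3: r1=16+3=19
CMP r1, #25  (cmp 19,25)
BNE L1: taken
after LDR r6, [r4]: r6=M[220]=18
after SUB r6, r6, #8: r6=18-8=10
after LDR r6, [r4]: r6=M[220]=18
after OR r6, r6, #1: r6=18|1=19
after ADD r4, r4, #4: r4=220+4=224
after ADD r1, r1, #3: r1=19+3=22
CMP r1, #25  (cmp 22,25)
BNE L1: taken
after LDR r6, [r4]: r6=M[224]=-3
after SUB r6, r6, #8: r6=(-3)-8=-11
after LDR r6, [r4]: r6=M[224]=-3
after OR r6, r6, #1: r6=(-3)|1=-3
after ADD r4, r4, #4: r4=224+4=228
after ADD r1, r1, #3: r1=22+3=25
CMP r1, #25  (cmp 25,25)
BNE L1: not taken
after ADD r6, r6, #17: r6=(-3)+17=14
STR r6, [216] → M[216]=14
halt.
Total executed instructions: 62.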